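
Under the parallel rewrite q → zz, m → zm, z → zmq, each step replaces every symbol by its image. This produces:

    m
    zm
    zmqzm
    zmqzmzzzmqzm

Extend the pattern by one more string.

Rewriting each symbol of zmqzmzzzmqzm: z→zmq, m→zm, q→zz, z→zmq, m→zm, z→zmq, z→zmq, z→zmq, m→zm, q→zz, z→zmq, m→zm, which concatenates to zmq zm zz zmq zm zmq zmq zmq zm zz zmq zm.

zmqzmzzzmqzmzmqzmqzmqzmzzzmqzm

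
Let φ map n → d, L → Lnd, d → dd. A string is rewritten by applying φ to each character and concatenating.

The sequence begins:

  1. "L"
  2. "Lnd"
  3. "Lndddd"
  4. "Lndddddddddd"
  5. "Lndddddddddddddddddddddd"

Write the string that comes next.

φ(Lndddddddddddddddddddddd) expands symbol-by-symbol to Lnd d dd dd dd dd dd dd dd dd dd dd dd dd dd dd dd dd dd dd dd dd dd dd; joining the 24 pieces gives the next term.

Lndddddddddddddddddddddddddddddddddddddddddddddd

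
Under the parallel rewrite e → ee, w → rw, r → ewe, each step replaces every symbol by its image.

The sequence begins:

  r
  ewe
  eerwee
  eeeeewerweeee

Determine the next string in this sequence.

φ(eeeeewerweeee) expands symbol-by-symbol to ee ee ee ee ee rw ee ewe rw ee ee ee ee; joining the 13 pieces gives the next term.

eeeeeeeeeerweeewerweeeeeeee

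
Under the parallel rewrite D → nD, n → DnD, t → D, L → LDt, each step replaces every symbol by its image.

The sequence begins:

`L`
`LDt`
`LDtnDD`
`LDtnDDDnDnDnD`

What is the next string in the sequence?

LDtnDDDnDnDnDnDDnDnDDnDnDDnDnD

Applying the rule to each of the 13 symbols of LDtnDDDnDnDnD gives the pieces LDt nD D DnD nD nD nD DnD nD DnD nD DnD nD, which concatenate to the answer.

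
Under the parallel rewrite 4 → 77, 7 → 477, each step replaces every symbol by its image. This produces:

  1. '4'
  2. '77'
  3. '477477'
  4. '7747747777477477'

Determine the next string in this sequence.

47747777477477774774774774777747747777477477

Replace each of the 16 characters of 7747747777477477 in place — 477 477 77 477 477 77 477 477 477 477 77 477 477 77 477 477 — and concatenate.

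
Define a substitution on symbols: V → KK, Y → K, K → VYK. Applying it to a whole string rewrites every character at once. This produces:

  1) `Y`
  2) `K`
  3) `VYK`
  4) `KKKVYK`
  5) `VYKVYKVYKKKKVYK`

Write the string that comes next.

Replace each of the 15 characters of VYKVYKVYKKKKVYK in place — KK K VYK KK K VYK KK K VYK VYK VYK VYK KK K VYK — and concatenate.

KKKVYKKKKVYKKKKVYKVYKVYKVYKKKKVYK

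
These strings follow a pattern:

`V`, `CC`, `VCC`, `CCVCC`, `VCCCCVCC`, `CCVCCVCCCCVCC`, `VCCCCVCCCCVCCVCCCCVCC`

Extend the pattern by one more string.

CCVCCVCCCCVCCVCCCCVCCCCVCCVCCCCVCC

This is a Fibonacci-style word recurrence s(k) = s(k−2)·s(k−1): e.g. V·CC = VCC.
The next term joins CCVCCVCCCCVCC and VCCCCVCCCCVCCVCCCCVCC.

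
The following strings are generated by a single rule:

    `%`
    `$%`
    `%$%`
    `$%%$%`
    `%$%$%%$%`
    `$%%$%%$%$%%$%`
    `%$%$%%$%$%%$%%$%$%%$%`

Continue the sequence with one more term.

From term 3 onward, concatenate the second-to-last term with the last: %·$% = %$%, $%·%$% = $%%$%, …
Continuing: $%%$%%$%$%%$% · %$%$%%$%$%%$%%$%$%%$% gives term 8.

$%%$%%$%$%%$%%$%$%%$%$%%$%%$%$%%$%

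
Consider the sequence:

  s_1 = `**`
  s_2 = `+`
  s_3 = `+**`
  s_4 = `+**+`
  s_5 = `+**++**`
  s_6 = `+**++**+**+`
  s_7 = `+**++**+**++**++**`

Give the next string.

From term 3 onward, concatenate the last term with the second-to-last: +·** = +**, +**·+ = +**+, …
Continuing: +**++**+**++**++** · +**++**+**+ gives term 8.

+**++**+**++**++**+**++**+**+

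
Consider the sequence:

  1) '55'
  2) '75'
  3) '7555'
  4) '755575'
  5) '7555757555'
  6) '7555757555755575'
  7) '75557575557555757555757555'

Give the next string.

This is a Fibonacci-style word recurrence s(k) = s(k−1)·s(k−2): e.g. 75·55 = 7555.
Continuing: 75557575557555757555757555 · 7555757555755575 gives term 8.

755575755575557575557575557555757555755575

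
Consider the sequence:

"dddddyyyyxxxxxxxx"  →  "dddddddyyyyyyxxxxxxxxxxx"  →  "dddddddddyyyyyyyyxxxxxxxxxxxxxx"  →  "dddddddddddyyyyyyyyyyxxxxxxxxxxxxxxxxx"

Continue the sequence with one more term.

dddddddddddddyyyyyyyyyyyyxxxxxxxxxxxxxxxxxxxx

Term n consists of 2n-1 d's, followed by 2n-2 y's, followed by 3n-1 x's, where the shown terms are n = 3, 4, 5, 6.
Setting n = 7 gives 13, 12, 20 characters in each block.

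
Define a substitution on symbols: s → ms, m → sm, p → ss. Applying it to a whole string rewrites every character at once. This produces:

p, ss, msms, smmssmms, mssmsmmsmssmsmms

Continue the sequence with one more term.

Replace each of the 16 characters of mssmsmmsmssmsmms in place — sm ms ms sm ms sm sm ms sm ms ms sm ms sm sm ms — and concatenate.

smmsmssmmssmsmmssmmsmssmmssmsmms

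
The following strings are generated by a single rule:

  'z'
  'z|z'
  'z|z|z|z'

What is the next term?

z|z|z|z|z|z|z|z

Every step duplicates the string with '|' between the halves.
One more doubling of z|z|z|z gives the answer.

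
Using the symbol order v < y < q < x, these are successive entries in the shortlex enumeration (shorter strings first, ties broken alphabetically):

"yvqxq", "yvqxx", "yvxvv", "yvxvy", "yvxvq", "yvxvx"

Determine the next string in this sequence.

The successor of yvxvx increments the rightmost position that isn't already x and resets every position after it to v.

yvxyv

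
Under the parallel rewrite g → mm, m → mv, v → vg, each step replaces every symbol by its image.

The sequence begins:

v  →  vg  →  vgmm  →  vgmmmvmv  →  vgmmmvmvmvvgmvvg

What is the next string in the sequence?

φ(vgmmmvmvmvvgmvvg) expands symbol-by-symbol to vg mm mv mv mv vg mv vg mv vg vg mm mv vg vg mm; joining the 16 pieces gives the next term.

vgmmmvmvmvvgmvvgmvvgvgmmmvvgvgmm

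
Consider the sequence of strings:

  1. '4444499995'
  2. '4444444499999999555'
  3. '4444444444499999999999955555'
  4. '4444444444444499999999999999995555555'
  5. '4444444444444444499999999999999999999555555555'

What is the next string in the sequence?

Term n consists of 3n+2 4's, followed by 4n 9's, followed by 2n-1 5's (n = 1, 2, …).
For the next term, n = 6, so the run lengths are 20, 24, 11.

4444444444444444444499999999999999999999999955555555555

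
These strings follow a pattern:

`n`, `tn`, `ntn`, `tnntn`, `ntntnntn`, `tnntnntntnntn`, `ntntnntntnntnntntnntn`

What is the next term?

Each term (from the third on) is the two preceding terms concatenated in order: term 3 = n·tn = ntn.
The next term joins tnntnntntnntn and ntntnntntnntnntntnntn.

tnntnntntnntnntntnntntnntnntntnntn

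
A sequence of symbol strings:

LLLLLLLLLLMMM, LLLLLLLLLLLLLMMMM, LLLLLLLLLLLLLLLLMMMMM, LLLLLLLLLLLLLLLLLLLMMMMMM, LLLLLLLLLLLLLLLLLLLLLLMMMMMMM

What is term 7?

Reading off run lengths: L runs 10, 13, 16, 19, 22; M runs 3, 4, 5, 6, 7 — each is linear in n, where the shown terms are n = 3, 4, 5, 6, 7.
At n = 9 the blocks have lengths 28, 9.

LLLLLLLLLLLLLLLLLLLLLLLLLLLLMMMMMMMMM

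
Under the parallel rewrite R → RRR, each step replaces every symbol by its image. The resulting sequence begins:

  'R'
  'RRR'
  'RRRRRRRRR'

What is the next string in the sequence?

Rewriting each symbol of RRRRRRRRR: R→RRR, R→RRR, R→RRR, R→RRR, R→RRR, R→RRR, R→RRR, R→RRR, R→RRR, which concatenates to RRR RRR RRR RRR RRR RRR RRR RRR RRR.

RRRRRRRRRRRRRRRRRRRRRRRRRRR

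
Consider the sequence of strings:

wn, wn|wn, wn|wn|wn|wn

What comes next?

Every step duplicates the string with '|' between the halves.
So the next term is two copies of wn|wn|wn|wn with '|' between the halves.

wn|wn|wn|wn|wn|wn|wn|wn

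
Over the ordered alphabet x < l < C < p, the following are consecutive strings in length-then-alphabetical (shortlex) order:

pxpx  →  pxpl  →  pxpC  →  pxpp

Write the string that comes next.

Treat pxpp as a base-4 numeral over the given alphabet and add one, carrying through any trailing p's.

plxx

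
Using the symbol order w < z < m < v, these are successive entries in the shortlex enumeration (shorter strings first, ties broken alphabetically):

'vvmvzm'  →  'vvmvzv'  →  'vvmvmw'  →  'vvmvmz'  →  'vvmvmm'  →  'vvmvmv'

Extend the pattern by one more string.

The successor of vvmvmv increments the rightmost position that isn't already v and resets every position after it to w.

vvmvvw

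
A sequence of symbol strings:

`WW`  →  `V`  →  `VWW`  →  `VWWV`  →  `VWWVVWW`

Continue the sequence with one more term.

From term 3 onward, concatenate the last term with the second-to-last: V·WW = VWW, VWW·V = VWWV, …
So term 6 is VWWVVWW·VWWV.

VWWVVWWVWWV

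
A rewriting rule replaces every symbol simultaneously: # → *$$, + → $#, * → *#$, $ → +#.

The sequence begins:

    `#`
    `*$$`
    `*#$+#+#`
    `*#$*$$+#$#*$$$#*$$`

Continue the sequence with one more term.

*#$*$$+#*#$+#+#$#*$$+#*$$*#$+#+#+#*$$*#$+#+#

Applying the rule to each of the 18 symbols of *#$*$$+#$#*$$$#*$$ gives the pieces *#$ *$$ +# *#$ +# +# $# *$$ +# *$$ *#$ +# +# +# *$$ *#$ +# +#, which concatenate to the answer.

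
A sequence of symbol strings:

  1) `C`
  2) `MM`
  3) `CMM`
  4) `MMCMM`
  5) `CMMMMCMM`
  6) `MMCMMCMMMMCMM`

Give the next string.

CMMMMCMMMMCMMCMMMMCMM

This is a Fibonacci-style word recurrence s(k) = s(k−2)·s(k−1): e.g. C·MM = CMM.
The next term joins CMMMMCMM and MMCMMCMMMMCMM.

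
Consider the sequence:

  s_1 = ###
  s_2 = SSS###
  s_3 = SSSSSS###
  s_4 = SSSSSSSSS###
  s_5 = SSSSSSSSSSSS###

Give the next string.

Each term is the previous one with SSS prepended.
Applying this once more to SSSSSSSSSSSS###:

SSSSSSSSSSSSSSS###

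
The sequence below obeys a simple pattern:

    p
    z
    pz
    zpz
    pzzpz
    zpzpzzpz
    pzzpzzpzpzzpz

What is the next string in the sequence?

zpzpzzpzpzzpzzpzpzzpz

Each term (from the third on) is the two preceding terms concatenated in order: term 3 = p·z = pz.
Continuing: zpzpzzpz · pzzpzzpzpzzpz gives term 8.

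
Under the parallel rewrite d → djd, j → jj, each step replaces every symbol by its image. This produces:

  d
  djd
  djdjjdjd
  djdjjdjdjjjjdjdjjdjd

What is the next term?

djdjjdjdjjjjdjdjjdjdjjjjjjjjdjdjjdjdjjjjdjdjjdjd

Replace each of the 20 characters of djdjjdjdjjjjdjdjjdjd in place — djd jj djd jj jj djd jj djd jj jj jj jj djd jj djd jj jj djd jj djd — and concatenate.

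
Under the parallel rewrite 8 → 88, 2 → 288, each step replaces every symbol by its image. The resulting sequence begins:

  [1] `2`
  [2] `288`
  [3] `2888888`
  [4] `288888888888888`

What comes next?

2888888888888888888888888888888

Applying the rule to each of the 15 symbols of 288888888888888 gives the pieces 288 88 88 88 88 88 88 88 88 88 88 88 88 88 88, which concatenate to the answer.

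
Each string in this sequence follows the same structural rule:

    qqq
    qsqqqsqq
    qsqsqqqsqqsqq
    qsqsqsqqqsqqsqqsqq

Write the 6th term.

Every step adds qs to the front and sqq to the end of the previous string.
From qsqsqsqqqsqqsqqsqq, 2 further steps: qsqsqsqqqsqqsqqsqq → qsqsqsqsqqqsqqsqqsqqsqq → (answer).

qsqsqsqsqsqqqsqqsqqsqqsqqsqq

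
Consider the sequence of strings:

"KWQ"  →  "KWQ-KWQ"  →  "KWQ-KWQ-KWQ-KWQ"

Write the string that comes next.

KWQ-KWQ-KWQ-KWQ-KWQ-KWQ-KWQ-KWQ

Each string is two copies of the previous one joined by '-'.
So the next term is two copies of KWQ-KWQ-KWQ-KWQ with '-' between the halves.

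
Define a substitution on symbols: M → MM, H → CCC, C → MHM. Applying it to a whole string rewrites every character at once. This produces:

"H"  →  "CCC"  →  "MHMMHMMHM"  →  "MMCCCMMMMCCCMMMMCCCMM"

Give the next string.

Applying the rule to each of the 21 symbols of MMCCCMMMMCCCMMMMCCCMM gives the pieces MM MM MHM MHM MHM MM MM MM MM MHM MHM MHM MM MM MM MM MHM MHM MHM MM MM, which concatenate to the answer.

MMMMMHMMHMMHMMMMMMMMMMHMMHMMHMMMMMMMMMMHMMHMMHMMMMM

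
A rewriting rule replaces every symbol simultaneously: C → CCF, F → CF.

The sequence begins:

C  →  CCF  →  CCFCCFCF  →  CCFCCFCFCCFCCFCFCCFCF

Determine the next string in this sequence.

CCFCCFCFCCFCCFCFCCFCFCCFCCFCFCCFCCFCFCCFCFCCFCCFCFCCFCF

Replace each of the 21 characters of CCFCCFCFCCFCCFCFCCFCF in place — CCF CCF CF CCF CCF CF CCF CF CCF CCF CF CCF CCF CF CCF CF CCF CCF CF CCF CF — and concatenate.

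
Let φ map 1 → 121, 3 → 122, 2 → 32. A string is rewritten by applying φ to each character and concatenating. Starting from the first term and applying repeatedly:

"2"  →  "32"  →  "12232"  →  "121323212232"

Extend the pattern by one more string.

Rewriting each symbol of 121323212232: 1→121, 2→32, 1→121, 3→122, 2→32, 3→122, 2→32, 1→121, 2→32, 2→32, 3→122, 2→32, which concatenates to 121 32 121 122 32 122 32 121 32 32 122 32.

121321211223212232121323212232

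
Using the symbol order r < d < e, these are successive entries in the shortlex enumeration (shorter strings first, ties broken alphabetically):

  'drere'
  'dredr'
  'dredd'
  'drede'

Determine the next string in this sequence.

Treat drede as a base-3 numeral over the given alphabet and add one, carrying through any trailing e's.

dreer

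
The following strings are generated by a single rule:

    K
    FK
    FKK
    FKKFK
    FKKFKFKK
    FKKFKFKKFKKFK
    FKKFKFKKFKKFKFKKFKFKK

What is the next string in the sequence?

From term 3 onward, concatenate the last term with the second-to-last: FK·K = FKK, FKK·FK = FKKFK, …
The next term joins FKKFKFKKFKKFKFKKFKFKK and FKKFKFKKFKKFK.

FKKFKFKKFKKFKFKKFKFKKFKKFKFKKFKKFK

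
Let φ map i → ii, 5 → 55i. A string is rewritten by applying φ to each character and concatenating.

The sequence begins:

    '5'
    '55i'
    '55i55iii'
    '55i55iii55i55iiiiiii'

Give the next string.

55i55iii55i55iiiiiii55i55iii55i55iiiiiiiiiiiiiii

Replace each of the 20 characters of 55i55iii55i55iiiiiii in place — 55i 55i ii 55i 55i ii ii ii 55i 55i ii 55i 55i ii ii ii ii ii ii ii — and concatenate.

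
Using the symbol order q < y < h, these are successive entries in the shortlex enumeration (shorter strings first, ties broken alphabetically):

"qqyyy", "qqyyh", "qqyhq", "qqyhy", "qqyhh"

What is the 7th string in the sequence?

qqhqy

Stepping forward 2 times from qqyhh: qqyhh → qqhqq, then the target.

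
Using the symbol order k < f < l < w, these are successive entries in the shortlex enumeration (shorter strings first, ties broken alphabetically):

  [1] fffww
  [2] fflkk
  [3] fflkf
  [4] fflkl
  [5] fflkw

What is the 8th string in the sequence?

Stepping forward 3 times from fflkw: fflkw → fflfk → fflff, then the target.

fflfl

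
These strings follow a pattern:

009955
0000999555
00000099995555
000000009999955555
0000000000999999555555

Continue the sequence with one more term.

00000000000099999995555555

Each string has the form 0^{2n} 9^{n+1} 5^{n+1} (n = 1, 2, …).
Setting n = 6 gives 12, 7, 7 characters in each block.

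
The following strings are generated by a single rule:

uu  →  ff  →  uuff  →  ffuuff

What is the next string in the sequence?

uuffffuuff

From term 3 onward, concatenate the second-to-last term with the last: uu·ff = uuff, ff·uuff = ffuuff, …
Continuing: uuff · ffuuff gives term 5.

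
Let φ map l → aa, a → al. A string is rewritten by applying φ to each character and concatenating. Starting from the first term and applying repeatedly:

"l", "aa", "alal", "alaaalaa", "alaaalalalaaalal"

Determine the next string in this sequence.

φ(alaaalalalaaalal) expands symbol-by-symbol to al aa al al al aa al aa al aa al al al aa al aa; joining the 16 pieces gives the next term.

alaaalalalaaalaaalaaalalalaaalaa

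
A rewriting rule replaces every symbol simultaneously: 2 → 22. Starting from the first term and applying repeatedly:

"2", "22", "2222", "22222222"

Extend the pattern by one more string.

2222222222222222

Rewriting each symbol of 22222222: 2→22, 2→22, 2→22, 2→22, 2→22, 2→22, 2→22, 2→22, which concatenates to 22 22 22 22 22 22 22 22.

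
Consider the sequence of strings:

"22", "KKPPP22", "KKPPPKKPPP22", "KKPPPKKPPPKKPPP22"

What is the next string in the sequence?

Every step adds KKPPP at the front: s(k+1) = KKPPP·s(k).
So the next term is KKPPP·KKPPPKKPPPKKPPP22.

KKPPPKKPPPKKPPPKKPPP22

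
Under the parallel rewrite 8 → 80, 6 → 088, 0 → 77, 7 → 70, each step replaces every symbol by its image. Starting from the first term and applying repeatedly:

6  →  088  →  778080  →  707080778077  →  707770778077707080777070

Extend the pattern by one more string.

707770707077707080777070707770778077707070777077

Applying the rule to each of the 24 symbols of 707770778077707080777070 gives the pieces 70 77 70 70 70 77 70 70 80 77 70 70 70 77 70 77 80 77 70 70 70 77 70 77, which concatenate to the answer.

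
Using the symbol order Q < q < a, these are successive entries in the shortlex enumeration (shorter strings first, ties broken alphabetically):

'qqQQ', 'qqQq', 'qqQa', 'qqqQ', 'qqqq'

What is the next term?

qqqa

The successor of qqqq increments the rightmost position that isn't already a and resets every position after it to Q.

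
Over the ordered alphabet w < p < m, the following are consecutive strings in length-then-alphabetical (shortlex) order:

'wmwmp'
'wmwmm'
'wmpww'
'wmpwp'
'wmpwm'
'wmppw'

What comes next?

Treat wmppw as a base-3 numeral over the given alphabet and add one, carrying through any trailing m's.

wmppp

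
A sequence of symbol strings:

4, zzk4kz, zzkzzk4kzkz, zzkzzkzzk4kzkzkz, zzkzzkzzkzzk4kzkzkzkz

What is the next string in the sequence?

zzkzzkzzkzzkzzk4kzkzkzkzkz

s(k+1) = zzk·s(k)·kz, so each term gains zzk as a prefix and kz as a suffix.
One more step from zzkzzkzzkzzk4kzkzkzkz gives the answer.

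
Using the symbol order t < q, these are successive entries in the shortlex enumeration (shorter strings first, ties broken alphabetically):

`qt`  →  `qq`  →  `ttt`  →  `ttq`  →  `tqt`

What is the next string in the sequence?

Treat tqt as a base-2 numeral over the given alphabet and add one, carrying through any trailing q's.

tqq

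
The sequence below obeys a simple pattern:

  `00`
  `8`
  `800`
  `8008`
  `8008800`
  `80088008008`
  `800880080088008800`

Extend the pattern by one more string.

80088008008800880080088008008

From term 3 onward, concatenate the last term with the second-to-last: 8·00 = 800, 800·8 = 8008, …
So term 8 is 800880080088008800·80088008008.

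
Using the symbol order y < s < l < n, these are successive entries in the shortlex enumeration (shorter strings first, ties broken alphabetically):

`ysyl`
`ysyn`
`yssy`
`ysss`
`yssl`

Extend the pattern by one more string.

The successor of yssl increments the rightmost position that isn't already n and resets every position after it to y.

yssn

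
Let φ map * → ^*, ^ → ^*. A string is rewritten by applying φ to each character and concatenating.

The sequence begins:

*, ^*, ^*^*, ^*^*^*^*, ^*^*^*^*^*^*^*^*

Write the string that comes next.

Rewriting the 16 symbols of ^*^*^*^*^*^*^*^* one by one yields ^* ^* ^* ^* ^* ^* ^* ^* ^* ^* ^* ^* ^* ^* ^* ^*; concatenated:

^*^*^*^*^*^*^*^*^*^*^*^*^*^*^*^*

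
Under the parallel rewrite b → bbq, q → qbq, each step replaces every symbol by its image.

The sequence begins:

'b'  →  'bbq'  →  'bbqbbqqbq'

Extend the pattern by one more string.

bbqbbqqbqbbqbbqqbqqbqbbqqbq

Expanding bbqbbqqbq: b→bbq, b→bbq, q→qbq, b→bbq, b→bbq, q→qbq, q→qbq, b→bbq, q→qbq. Concatenated: bbq bbq qbq bbq bbq qbq qbq bbq qbq.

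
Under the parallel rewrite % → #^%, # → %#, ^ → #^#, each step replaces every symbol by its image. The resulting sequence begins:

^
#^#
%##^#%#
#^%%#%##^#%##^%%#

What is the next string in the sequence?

%##^##^%#^%%##^%%#%##^#%##^%%#%##^##^%#^%%#

φ(#^%%#%##^#%##^%%#) expands symbol-by-symbol to %# #^# #^% #^% %# #^% %# %# #^# %# #^% %# %# #^# #^% #^% %#; joining the 17 pieces gives the next term.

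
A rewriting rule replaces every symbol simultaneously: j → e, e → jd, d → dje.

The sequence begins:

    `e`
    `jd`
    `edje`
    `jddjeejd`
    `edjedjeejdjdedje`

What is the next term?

jddjeejddjeejdjdedjeedjejddjeejd

φ(edjedjeejdjdedje) expands symbol-by-symbol to jd dje e jd dje e jd jd e dje e dje jd dje e jd; joining the 16 pieces gives the next term.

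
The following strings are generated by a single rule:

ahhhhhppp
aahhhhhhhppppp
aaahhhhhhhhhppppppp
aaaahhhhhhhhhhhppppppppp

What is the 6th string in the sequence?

The n-th term is n-1 a's then 2n+1 h's then 2n-1 p's, where the shown terms are n = 2, 3, 4, 5.
For term 6, n = 7, so the run lengths are 6, 15, 13.

aaaaaahhhhhhhhhhhhhhhppppppppppppp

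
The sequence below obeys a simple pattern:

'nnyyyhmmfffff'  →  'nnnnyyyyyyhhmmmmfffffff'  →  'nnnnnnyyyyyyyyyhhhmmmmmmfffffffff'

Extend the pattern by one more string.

nnnnnnnnyyyyyyyyyyyyhhhhmmmmmmmmfffffffffff

The n-th term is 2n n's then 3n y's then n h's then 2n m's then 2n+3 f's (n = 1, 2, …).
For the next term, n = 4, so the run lengths are 8, 12, 4, 8, 11.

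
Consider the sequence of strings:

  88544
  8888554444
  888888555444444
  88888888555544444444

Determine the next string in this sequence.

The n-th term is 2n 8's then n 5's then 2n 4's (n = 1, 2, …).
At n = 5 the blocks have lengths 10, 5, 10.

8888888888555554444444444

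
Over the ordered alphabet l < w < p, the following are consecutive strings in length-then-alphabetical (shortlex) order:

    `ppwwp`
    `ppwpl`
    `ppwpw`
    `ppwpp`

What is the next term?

Treat ppwpp as a base-3 numeral over the given alphabet and add one, carrying through any trailing p's.

pppll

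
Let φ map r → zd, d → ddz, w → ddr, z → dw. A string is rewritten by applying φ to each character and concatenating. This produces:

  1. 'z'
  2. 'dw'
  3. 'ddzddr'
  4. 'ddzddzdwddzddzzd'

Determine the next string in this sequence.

Applying the rule to each of the 16 symbols of ddzddzdwddzddzzd gives the pieces ddz ddz dw ddz ddz dw ddz ddr ddz ddz dw ddz ddz dw dw ddz, which concatenate to the answer.

ddzddzdwddzddzdwddzddrddzddzdwddzddzdwdwddz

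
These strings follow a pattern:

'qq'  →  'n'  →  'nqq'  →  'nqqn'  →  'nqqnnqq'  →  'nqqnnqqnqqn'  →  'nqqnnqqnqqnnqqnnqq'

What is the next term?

Each term (from the third on) is the previous term followed by the one before it: term 3 = n·qq = nqq.
Continuing: nqqnnqqnqqnnqqnnqq · nqqnnqqnqqn gives term 8.

nqqnnqqnqqnnqqnnqqnqqnnqqnqqn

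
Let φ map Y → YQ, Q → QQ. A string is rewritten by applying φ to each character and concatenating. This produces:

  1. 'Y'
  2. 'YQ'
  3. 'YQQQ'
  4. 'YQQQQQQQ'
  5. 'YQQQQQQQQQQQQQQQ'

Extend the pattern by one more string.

YQQQQQQQQQQQQQQQQQQQQQQQQQQQQQQQ

φ(YQQQQQQQQQQQQQQQ) expands symbol-by-symbol to YQ QQ QQ QQ QQ QQ QQ QQ QQ QQ QQ QQ QQ QQ QQ QQ; joining the 16 pieces gives the next term.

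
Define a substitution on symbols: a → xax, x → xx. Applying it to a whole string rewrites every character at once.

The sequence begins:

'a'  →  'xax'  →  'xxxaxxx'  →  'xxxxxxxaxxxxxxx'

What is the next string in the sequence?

xxxxxxxxxxxxxxxaxxxxxxxxxxxxxxx

φ(xxxxxxxaxxxxxxx) expands symbol-by-symbol to xx xx xx xx xx xx xx xax xx xx xx xx xx xx xx; joining the 15 pieces gives the next term.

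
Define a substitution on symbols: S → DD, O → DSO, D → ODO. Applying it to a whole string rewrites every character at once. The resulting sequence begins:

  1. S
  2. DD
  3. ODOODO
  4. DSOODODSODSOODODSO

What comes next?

φ(DSOODODSODSOODODSO) expands symbol-by-symbol to ODO DD DSO DSO ODO DSO ODO DD DSO ODO DD DSO DSO ODO DSO ODO DD DSO; joining the 18 pieces gives the next term.

ODODDDSODSOODODSOODODDDSOODODDDSODSOODODSOODODDDSO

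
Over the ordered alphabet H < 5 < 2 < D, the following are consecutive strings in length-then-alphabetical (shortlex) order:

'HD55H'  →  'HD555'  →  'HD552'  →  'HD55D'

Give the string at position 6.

HD525

Stepping forward 2 times from HD55D: HD55D → HD52H, then the target.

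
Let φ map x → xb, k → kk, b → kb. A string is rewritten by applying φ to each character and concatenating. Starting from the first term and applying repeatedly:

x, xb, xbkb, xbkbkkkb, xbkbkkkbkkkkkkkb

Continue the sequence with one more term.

xbkbkkkbkkkkkkkbkkkkkkkkkkkkkkkb

Replace each of the 16 characters of xbkbkkkbkkkkkkkb in place — xb kb kk kb kk kk kk kb kk kk kk kk kk kk kk kb — and concatenate.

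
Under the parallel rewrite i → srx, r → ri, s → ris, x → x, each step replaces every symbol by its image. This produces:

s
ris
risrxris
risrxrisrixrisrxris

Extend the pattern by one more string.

φ(risrxrisrixrisrxris) expands symbol-by-symbol to ri srx ris ri x ri srx ris ri srx x ri srx ris ri x ri srx ris; joining the 19 pieces gives the next term.

risrxrisrixrisrxrisrisrxxrisrxrisrixrisrxris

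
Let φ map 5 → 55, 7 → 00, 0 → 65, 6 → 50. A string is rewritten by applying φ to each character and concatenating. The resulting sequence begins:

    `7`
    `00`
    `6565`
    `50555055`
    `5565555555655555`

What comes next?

φ(5565555555655555) expands symbol-by-symbol to 55 55 50 55 55 55 55 55 55 55 50 55 55 55 55 55; joining the 16 pieces gives the next term.

55555055555555555555505555555555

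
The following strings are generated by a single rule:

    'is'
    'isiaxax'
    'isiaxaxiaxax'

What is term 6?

isiaxaxiaxaxiaxaxiaxaxiaxax

The strings grow by a fixed suffix iaxax each time.
From isiaxaxiaxax, 3 further steps: isiaxaxiaxax → isiaxaxiaxaxiaxax → isiaxaxiaxaxiaxaxiaxax → (answer).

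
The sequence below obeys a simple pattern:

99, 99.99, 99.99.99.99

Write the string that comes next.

Each string is two copies of the previous one joined by '.'.
Doubling 99.99.99.99 with '.' between the halves:

99.99.99.99.99.99.99.99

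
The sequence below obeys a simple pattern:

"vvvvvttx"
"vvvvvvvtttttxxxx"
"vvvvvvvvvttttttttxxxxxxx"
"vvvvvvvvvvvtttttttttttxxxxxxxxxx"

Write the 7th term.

vvvvvvvvvvvvvvvvvttttttttttttttttttttxxxxxxxxxxxxxxxxxxx

Each string has the form v^{2n+3} t^{3n-1} x^{3n-2} (n = 1, 2, …).
Setting n = 7 gives 17, 20, 19 characters in each block.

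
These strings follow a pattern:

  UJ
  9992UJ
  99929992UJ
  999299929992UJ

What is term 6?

Each term is the previous one with 9992 prepended.
From 999299929992UJ, 2 further steps: 999299929992UJ → 9992999299929992UJ → (answer).

99929992999299929992UJ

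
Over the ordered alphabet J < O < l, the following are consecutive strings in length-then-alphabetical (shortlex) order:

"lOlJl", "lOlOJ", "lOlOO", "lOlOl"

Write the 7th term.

lOlll

Stepping forward 3 times from lOlOl: lOlOl → lOllJ → lOllO, then the target.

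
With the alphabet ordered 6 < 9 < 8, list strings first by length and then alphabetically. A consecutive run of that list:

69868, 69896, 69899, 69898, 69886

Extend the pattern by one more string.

69889

Treat 69886 as a base-3 numeral over the given alphabet and add one, carrying through any trailing 8's.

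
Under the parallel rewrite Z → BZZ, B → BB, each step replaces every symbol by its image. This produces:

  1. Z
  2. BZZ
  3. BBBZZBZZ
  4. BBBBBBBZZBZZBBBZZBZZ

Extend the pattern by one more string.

BBBBBBBBBBBBBBBZZBZZBBBZZBZZBBBBBBBZZBZZBBBZZBZZ

Replace each of the 20 characters of BBBBBBBZZBZZBBBZZBZZ in place — BB BB BB BB BB BB BB BZZ BZZ BB BZZ BZZ BB BB BB BZZ BZZ BB BZZ BZZ — and concatenate.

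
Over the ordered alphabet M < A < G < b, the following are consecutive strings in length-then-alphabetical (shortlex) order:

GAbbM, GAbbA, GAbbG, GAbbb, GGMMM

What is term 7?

Advancing 2 positions from GGMMM through GGMMM → GGMMA reaches term 7.

GGMMG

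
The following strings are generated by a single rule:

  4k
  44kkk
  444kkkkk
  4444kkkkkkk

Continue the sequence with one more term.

44444kkkkkkkkk

Term n consists of n 4's, followed by 2n-1 k's (n = 1, 2, …).
Setting n = 5 gives 5, 9 characters in each block.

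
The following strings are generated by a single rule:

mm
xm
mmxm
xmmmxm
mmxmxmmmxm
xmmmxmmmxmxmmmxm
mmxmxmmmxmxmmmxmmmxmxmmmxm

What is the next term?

This is a Fibonacci-style word recurrence s(k) = s(k−2)·s(k−1): e.g. mm·xm = mmxm.
So term 8 is xmmmxmmmxmxmmmxm·mmxmxmmmxmxmmmxmmmxmxmmmxm.

xmmmxmmmxmxmmmxmmmxmxmmmxmxmmmxmmmxmxmmmxm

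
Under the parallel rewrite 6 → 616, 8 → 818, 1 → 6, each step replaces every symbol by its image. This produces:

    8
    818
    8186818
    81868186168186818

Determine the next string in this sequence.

Rewriting the 17 symbols of 81868186168186818 one by one yields 818 6 818 616 818 6 818 616 6 616 818 6 818 616 818 6 818; concatenated:

81868186168186818616661681868186168186818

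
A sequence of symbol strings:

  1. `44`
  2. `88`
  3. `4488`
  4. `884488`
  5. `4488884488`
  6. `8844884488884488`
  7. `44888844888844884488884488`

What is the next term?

Each term (from the third on) is the two preceding terms concatenated in order: term 3 = 44·88 = 4488.
So term 8 is 8844884488884488·44888844888844884488884488.

884488448888448844888844888844884488884488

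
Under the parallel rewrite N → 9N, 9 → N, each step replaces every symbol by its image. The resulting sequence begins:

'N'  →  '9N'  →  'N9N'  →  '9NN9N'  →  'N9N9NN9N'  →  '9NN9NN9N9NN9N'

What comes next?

N9N9NN9N9NN9NN9N9NN9N

Replace each of the 13 characters of 9NN9NN9N9NN9N in place — N 9N 9N N 9N 9N N 9N N 9N 9N N 9N — and concatenate.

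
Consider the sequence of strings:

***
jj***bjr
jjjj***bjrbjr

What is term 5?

Each term wraps the previous one in jj on the left and bjr on the right.
From jjjj***bjrbjr, 2 further steps: jjjj***bjrbjr → jjjjjj***bjrbjrbjr → (answer).

jjjjjjjj***bjrbjrbjrbjr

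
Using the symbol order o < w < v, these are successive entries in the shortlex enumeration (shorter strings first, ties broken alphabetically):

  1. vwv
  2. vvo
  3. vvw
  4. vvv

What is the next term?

oooo

After vvv the length-3 strings are exhausted; the first length-4 string is 4 copies of o.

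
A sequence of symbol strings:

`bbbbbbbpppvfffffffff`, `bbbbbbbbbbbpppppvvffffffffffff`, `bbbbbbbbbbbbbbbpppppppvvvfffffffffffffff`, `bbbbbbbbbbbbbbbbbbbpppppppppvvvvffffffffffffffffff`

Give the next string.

Each string has the form b^{4n-1} p^{2n-1} v^{n-1} f^{3n+3}, where the shown terms are n = 2, 3, 4, 5.
For the next term, n = 6, so the run lengths are 23, 11, 5, 21.

bbbbbbbbbbbbbbbbbbbbbbbpppppppppppvvvvvfffffffffffffffffffff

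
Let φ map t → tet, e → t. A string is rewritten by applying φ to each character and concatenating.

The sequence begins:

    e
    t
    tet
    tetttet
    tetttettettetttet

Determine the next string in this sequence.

Replace each of the 17 characters of tetttettettetttet in place — tet t tet tet tet t tet tet t tet tet t tet tet tet t tet — and concatenate.

tetttettettetttettetttettetttettettetttet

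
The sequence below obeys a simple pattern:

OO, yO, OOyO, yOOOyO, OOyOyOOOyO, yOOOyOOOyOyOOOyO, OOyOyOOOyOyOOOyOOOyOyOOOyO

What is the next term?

From term 3 onward, concatenate the second-to-last term with the last: OO·yO = OOyO, yO·OOyO = yOOOyO, …
Continuing: yOOOyOOOyOyOOOyO · OOyOyOOOyOyOOOyOOOyOyOOOyO gives term 8.

yOOOyOOOyOyOOOyOOOyOyOOOyOyOOOyOOOyOyOOOyO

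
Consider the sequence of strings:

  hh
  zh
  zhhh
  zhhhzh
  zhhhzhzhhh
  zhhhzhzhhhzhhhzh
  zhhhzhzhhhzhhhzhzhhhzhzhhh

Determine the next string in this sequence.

zhhhzhzhhhzhhhzhzhhhzhzhhhzhhhzhzhhhzhhhzh

This is a Fibonacci-style word recurrence s(k) = s(k−1)·s(k−2): e.g. zh·hh = zhhh.
So term 8 is zhhhzhzhhhzhhhzhzhhhzhzhhh·zhhhzhzhhhzhhhzh.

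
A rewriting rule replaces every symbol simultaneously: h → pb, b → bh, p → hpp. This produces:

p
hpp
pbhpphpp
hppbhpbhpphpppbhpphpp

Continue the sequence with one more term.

Rewriting the 21 symbols of hppbhpbhpphpppbhpphpp one by one yields pb hpp hpp bh pb hpp bh pb hpp hpp pb hpp hpp hpp bh pb hpp hpp pb hpp hpp; concatenated:

pbhpphppbhpbhppbhpbhpphpppbhpphpphppbhpbhpphpppbhpphpp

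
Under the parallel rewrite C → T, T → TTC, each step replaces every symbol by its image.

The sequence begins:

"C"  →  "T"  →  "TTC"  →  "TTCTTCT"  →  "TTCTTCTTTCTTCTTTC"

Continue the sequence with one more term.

TTCTTCTTTCTTCTTTCTTCTTCTTTCTTCTTTCTTCTTCT

Applying the rule to each of the 17 symbols of TTCTTCTTTCTTCTTTC gives the pieces TTC TTC T TTC TTC T TTC TTC TTC T TTC TTC T TTC TTC TTC T, which concatenate to the answer.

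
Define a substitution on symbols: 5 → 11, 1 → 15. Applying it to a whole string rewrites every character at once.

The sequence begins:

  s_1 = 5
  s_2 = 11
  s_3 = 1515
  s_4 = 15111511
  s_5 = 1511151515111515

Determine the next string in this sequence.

Replace each of the 16 characters of 1511151515111515 in place — 15 11 15 15 15 11 15 11 15 11 15 15 15 11 15 11 — and concatenate.

15111515151115111511151515111511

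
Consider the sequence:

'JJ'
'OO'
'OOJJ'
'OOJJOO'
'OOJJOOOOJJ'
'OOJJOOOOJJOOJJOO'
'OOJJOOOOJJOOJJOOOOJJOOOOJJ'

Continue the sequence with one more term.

Each term (from the third on) is the previous term followed by the one before it: term 3 = OO·JJ = OOJJ.
Continuing: OOJJOOOOJJOOJJOOOOJJOOOOJJ · OOJJOOOOJJOOJJOO gives term 8.

OOJJOOOOJJOOJJOOOOJJOOOOJJOOJJOOOOJJOOJJOO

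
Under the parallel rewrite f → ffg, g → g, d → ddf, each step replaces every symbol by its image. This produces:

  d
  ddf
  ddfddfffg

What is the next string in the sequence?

ddfddfffgddfddfffgffgffgg

Expanding ddfddfffg: d→ddf, d→ddf, f→ffg, d→ddf, d→ddf, f→ffg, f→ffg, f→ffg, g→g. Concatenated: ddf ddf ffg ddf ddf ffg ffg ffg g.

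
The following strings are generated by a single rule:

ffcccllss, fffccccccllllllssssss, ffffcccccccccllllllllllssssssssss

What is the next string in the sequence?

Each string has the form f^{n+1} c^{3n} l^{4n-2} s^{4n-2} (n = 1, 2, …).
At n = 4 the blocks have lengths 5, 12, 14, 14.

fffffccccccccccccllllllllllllllssssssssssssss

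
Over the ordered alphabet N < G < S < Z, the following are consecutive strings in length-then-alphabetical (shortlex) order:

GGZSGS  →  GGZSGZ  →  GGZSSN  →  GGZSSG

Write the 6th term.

GGZSSZ

Continuing the enumeration 2 steps past GGZSSG: GGZSSG → GGZSSS → (answer).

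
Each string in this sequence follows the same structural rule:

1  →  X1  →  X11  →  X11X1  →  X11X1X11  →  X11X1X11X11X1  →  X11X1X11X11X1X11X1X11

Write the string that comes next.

X11X1X11X11X1X11X1X11X11X1X11X11X1

From term 3 onward, concatenate the last term with the second-to-last: X1·1 = X11, X11·X1 = X11X1, …
The next term joins X11X1X11X11X1X11X1X11 and X11X1X11X11X1.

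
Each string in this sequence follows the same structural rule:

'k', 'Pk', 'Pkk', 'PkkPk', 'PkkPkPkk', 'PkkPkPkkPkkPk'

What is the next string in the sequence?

PkkPkPkkPkkPkPkkPkPkk

This is a Fibonacci-style word recurrence s(k) = s(k−1)·s(k−2): e.g. Pk·k = Pkk.
The next term joins PkkPkPkkPkkPk and PkkPkPkk.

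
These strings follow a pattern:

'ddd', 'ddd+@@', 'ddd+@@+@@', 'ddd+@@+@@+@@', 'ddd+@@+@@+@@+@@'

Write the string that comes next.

Each term is the previous one with +@@ appended.
Applying this once more to ddd+@@+@@+@@+@@:

ddd+@@+@@+@@+@@+@@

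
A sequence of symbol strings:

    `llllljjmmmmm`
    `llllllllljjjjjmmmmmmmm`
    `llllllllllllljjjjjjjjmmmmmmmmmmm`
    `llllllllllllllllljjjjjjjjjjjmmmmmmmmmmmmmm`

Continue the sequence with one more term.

The n-th term is 4n+1 l's then 3n-1 j's then 3n+2 m's (n = 1, 2, …).
At n = 5 the blocks have lengths 21, 14, 17.

llllllllllllllllllllljjjjjjjjjjjjjjmmmmmmmmmmmmmmmmm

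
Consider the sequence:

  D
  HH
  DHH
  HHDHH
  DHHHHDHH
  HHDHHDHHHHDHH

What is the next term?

DHHHHDHHHHDHHDHHHHDHH

Each term (from the third on) is the two preceding terms concatenated in order: term 3 = D·HH = DHH.
So term 7 is DHHHHDHH·HHDHHDHHHHDHH.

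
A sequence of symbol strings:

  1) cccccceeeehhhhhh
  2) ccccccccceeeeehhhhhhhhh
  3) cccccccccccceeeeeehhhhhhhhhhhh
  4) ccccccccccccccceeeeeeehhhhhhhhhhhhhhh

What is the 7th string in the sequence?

Term n consists of 3n+3 c's, followed by n+3 e's, followed by 3n+3 h's (n = 1, 2, …).
At n = 7 the blocks have lengths 24, 10, 24.

cccccccccccccccccccccccceeeeeeeeeehhhhhhhhhhhhhhhhhhhhhhhh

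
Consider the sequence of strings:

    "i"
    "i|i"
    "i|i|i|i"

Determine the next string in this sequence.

s(k+1) = s(k)·|·s(k) — each term doubles the last with '|' between the halves.
Doubling i|i|i|i with '|' between the halves:

i|i|i|i|i|i|i|i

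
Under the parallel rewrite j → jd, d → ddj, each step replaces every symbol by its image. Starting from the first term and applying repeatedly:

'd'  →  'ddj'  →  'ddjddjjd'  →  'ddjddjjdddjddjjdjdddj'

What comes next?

ddjddjjdddjddjjdjdddjddjddjjdddjddjjdjdddjjdddjddjddjjd

Applying the rule to each of the 21 symbols of ddjddjjdddjddjjdjdddj gives the pieces ddj ddj jd ddj ddj jd jd ddj ddj ddj jd ddj ddj jd jd ddj jd ddj ddj ddj jd, which concatenate to the answer.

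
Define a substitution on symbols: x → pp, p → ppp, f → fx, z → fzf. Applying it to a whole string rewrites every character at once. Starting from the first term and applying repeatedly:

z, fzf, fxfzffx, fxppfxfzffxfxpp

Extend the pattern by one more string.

Rewriting the 15 symbols of fxppfxfzffxfxpp one by one yields fx pp ppp ppp fx pp fx fzf fx fx pp fx pp ppp ppp; concatenated:

fxppppppppfxppfxfzffxfxppfxpppppppp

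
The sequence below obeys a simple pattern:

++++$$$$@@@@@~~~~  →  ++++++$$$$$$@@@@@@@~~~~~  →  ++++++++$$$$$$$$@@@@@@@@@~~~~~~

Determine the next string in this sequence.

Reading off run lengths: + runs 4, 6, 8; $ runs 4, 6, 8; @ runs 5, 7, 9; ~ runs 4, 5, 6 — each is linear in n, where the shown terms are n = 2, 3, 4.
At n = 5 the blocks have lengths 10, 10, 11, 7.

++++++++++$$$$$$$$$$@@@@@@@@@@@~~~~~~~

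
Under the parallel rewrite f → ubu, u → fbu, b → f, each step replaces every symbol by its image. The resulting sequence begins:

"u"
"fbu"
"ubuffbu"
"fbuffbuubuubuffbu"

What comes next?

Replace each of the 17 characters of fbuffbuubuubuffbu in place — ubu f fbu ubu ubu f fbu fbu f fbu fbu f fbu ubu ubu f fbu — and concatenate.

ubuffbuubuubuffbufbuffbufbuffbuubuubuffbu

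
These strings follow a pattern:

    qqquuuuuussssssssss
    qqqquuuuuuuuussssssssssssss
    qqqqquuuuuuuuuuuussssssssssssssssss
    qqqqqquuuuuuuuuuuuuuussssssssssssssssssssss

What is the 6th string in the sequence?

qqqqqqqquuuuuuuuuuuuuuuuuuuuussssssssssssssssssssssssssssss

Reading off run lengths: q runs 3, 4, 5, 6; u runs 6, 9, 12, 15; s runs 10, 14, 18, 22 — each is linear in n, where the shown terms are n = 2, 3, 4, 5.
Setting n = 7 gives 8, 21, 30 characters in each block.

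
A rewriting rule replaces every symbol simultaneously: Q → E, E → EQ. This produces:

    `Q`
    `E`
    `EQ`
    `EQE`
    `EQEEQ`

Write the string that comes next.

EQEEQEQE

Apply φ to EQEEQ symbol by symbol: E→EQ, Q→E, E→EQ, E→EQ, Q→E; joined: EQ E EQ EQ E.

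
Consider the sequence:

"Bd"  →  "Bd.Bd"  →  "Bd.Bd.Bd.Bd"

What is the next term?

Bd.Bd.Bd.Bd.Bd.Bd.Bd.Bd

s(k+1) = s(k)·.·s(k) — each term doubles the last with '.' between the halves.
One more doubling of Bd.Bd.Bd.Bd gives the answer.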